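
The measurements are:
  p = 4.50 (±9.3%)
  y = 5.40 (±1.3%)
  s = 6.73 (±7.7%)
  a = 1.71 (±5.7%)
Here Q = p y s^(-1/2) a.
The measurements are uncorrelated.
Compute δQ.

1.86

Since Q is a product/quotient, work with relative uncertainties:
  (1·δp/p)² = (1×0.0930)² = 0.00865;  (1·δy/y)² = (1×0.0130)² = 0.000169;  (−½·δs/s)² = (-0.5×0.0770)² = 0.00148;  (1·δa/a)² = (1×0.0570)² = 0.00325
δQ/Q = √(0.0135) = 0.116
Q = 16.0, so δQ = 0.116 × 16.0 = 1.86.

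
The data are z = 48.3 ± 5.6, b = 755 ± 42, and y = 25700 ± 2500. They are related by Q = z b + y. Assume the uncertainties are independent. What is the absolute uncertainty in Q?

Let p = z·b = 36500. δp/p = √((1·δz/z)² + (1·δb/b)²) = √(0.0134 + 0.00309) = 0.129, so δp = 4690.
Q = p + y: δQ = √(δp² + δy²) = √(2.2e+07 + 6.25e+06) = 5310

5310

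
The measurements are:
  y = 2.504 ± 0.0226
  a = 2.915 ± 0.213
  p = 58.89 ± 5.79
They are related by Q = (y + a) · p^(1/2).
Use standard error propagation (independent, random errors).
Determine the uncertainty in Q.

2.62

Let u = y + a = 5.419. δu = √(δy² + δa²) = √(0.000511 + 0.0454) = 0.214, so δu/u = 0.0395.
Q is then a monomial in u, p:
δQ/Q = √((δu/u)² + (½·δp/p)²) = √(0.00156 + 0.00242) = 0.0631
Q = 41.59, so δQ = 0.0631 × 41.59 = 2.62.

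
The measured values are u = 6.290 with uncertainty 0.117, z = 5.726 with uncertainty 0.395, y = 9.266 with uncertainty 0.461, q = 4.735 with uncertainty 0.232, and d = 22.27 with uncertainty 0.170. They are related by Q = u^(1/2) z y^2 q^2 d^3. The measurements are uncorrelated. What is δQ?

4.82e+07

Since Q is a product/quotient, work with relative uncertainties:
  (½·δu/u)² = (0.5×0.0186)² = 8.65e-05;  (1·δz/z)² = (1×0.0690)² = 0.00476;  (2·δy/y)² = (2×0.0498)² = 0.00990;  (2·δq/q)² = (2×0.0490)² = 0.00960;  (3·δd/d)² = (3×0.00763)² = 0.000524
δQ/Q = √(0.0249) = 0.158
Q = 3.053e+08, so δQ = 0.158 × 3.053e+08 = 4.82e+07.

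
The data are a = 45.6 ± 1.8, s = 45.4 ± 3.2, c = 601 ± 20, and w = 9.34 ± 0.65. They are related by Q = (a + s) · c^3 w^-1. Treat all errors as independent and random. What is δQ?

Let u = a + s = 91.0. δu = √(δa² + δs²) = √(3.24 + 10.2) = 3.67, so δu/u = 0.0403.
Q is then a monomial in u, c, w:
δQ/Q = √((δu/u)² + (3·δc/c)² + (-1·δw/w)²) = √(0.00163 + 0.00997 + 0.00484) = 0.128
Q = 2.12e+09, so δQ = 0.128 × 2.12e+09 = 2.71e+08.

2.71e+08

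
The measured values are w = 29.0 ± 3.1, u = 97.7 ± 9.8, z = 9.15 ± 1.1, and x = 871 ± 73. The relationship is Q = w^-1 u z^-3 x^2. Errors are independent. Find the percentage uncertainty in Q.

42.4%

For a monomial Q ∝ w^-1, u, z^-3, x^2, fractional errors add in quadrature:
  (-1·δw/w)² = (-1×0.107)² = 0.0114;  (1·δu/u)² = (1×0.100)² = 0.0101;  (-3·δz/z)² = (-3×0.120)² = 0.130;  (2·δx/x)² = (2×0.0838)² = 0.0281
δQ/Q = √(0.180) = 0.424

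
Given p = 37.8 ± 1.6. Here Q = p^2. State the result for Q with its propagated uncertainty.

1430 ± 121

Products/powers → add relative errors in quadrature, weighted by exponent:
  (2·δp/p)² = (2×0.0423)² = 0.00717
δQ/Q = √(0.00717) = 0.0847
Q = 1430, so δQ = 0.0847 × 1430 = 121.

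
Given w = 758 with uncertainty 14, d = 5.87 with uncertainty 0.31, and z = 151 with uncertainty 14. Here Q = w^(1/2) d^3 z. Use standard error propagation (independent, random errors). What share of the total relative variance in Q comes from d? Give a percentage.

(δQ/Q)² = (½·δw/w)² + (3·δd/d)² + (1·δz/z)²
  w term: (0.5×0.0185)² = 8.53e-05
  d term: (3×0.0528)² = 0.0251
  z term: (1×0.0927)² = 0.00860
Total = 0.0338. Share from d = 0.0251/0.0338 = 0.743.

74.3%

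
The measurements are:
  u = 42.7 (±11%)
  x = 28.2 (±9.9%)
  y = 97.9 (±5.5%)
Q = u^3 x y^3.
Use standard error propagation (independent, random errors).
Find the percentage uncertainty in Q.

38.2%

Products/powers → add relative errors in quadrature, weighted by exponent:
  (3·δu/u)² = (3×0.110)² = 0.109;  (1·δx/x)² = (1×0.0990)² = 0.00980;  (3·δy/y)² = (3×0.0550)² = 0.0272
δQ/Q = √(0.146) = 0.382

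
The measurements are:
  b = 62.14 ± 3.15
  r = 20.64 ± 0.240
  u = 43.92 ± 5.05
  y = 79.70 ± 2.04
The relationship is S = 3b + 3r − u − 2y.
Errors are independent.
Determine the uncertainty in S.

Absolute uncertainties add in quadrature for a linear combination:
  (3·δb)² = 89.3;  (3·δr)² = 0.518;  (δu)² = 25.5;  (2·δy)² = 16.6
δS = √(132) = 11.5

11.5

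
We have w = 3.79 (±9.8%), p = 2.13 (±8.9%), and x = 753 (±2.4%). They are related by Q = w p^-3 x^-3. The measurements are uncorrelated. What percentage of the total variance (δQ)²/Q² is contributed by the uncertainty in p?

82.8%

(δQ/Q)² = (1·δw/w)² + (-3·δp/p)² + (-3·δx/x)²
  w term: (1×0.0980)² = 0.00960
  p term: (-3×0.0890)² = 0.0713
  x term: (-3×0.0240)² = 0.00518
Total = 0.0861. Share from p = 0.0713/0.0861 = 0.828.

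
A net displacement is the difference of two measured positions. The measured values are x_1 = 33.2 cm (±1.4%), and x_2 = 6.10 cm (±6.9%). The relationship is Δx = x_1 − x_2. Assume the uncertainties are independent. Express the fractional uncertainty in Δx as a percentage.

Each term contributes (cᵢ δxᵢ)² to (δΔx)²:
  (δx_1)² = 0.216;  (δx_2)² = 0.177
δΔx = √(0.393) = 0.627 cm
Δx = 27.1 cm, so δΔx/Δx = 0.627/27.1 = 0.0231.

2.31%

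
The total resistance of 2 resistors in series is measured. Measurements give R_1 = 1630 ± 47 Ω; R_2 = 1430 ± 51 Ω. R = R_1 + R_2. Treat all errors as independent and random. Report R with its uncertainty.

For a sum/difference, combine absolute errors in quadrature:
  (δR_1)² = 2210;  (δR_2)² = 2600
δR = √(4810) = 69.4 Ω
R = 3060 Ω.

3060 ± 69.4 Ω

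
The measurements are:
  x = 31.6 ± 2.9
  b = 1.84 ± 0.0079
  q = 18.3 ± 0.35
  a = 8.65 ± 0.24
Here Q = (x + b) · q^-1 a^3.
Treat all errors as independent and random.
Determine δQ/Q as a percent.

Let u = x + b = 33.4. δu = √(δx² + δb²) = √(8.41 + 6.24e-05) = 2.90, so δu/u = 0.0867.
Q is then a monomial in u, q, a:
δQ/Q = √((δu/u)² + (-1·δq/q)² + (3·δa/a)²) = √(0.00752 + 0.000366 + 0.00693) = 0.122

12.2%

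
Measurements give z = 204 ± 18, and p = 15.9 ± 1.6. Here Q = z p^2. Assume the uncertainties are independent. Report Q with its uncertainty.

51600 ± 11300

Since Q is a product/quotient, work with relative uncertainties:
  (1·δz/z)² = (1×0.0882)² = 0.00779;  (2·δp/p)² = (2×0.101)² = 0.0405
δQ/Q = √(0.0483) = 0.220
Q = 51600, so δQ = 0.220 × 51600 = 11300.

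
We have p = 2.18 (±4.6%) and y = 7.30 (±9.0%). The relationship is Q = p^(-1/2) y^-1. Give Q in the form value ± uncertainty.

Each factor contributes (exponent × relative error)² to (δQ/Q)²:
  (−½·δp/p)² = (-0.5×0.0460)² = 0.000529;  (-1·δy/y)² = (-1×0.0900)² = 0.00810
δQ/Q = √(0.00863) = 0.0929
Q = 0.0928, so δQ = 0.0929 × 0.0928 = 0.00862.

0.0928 ± 0.00862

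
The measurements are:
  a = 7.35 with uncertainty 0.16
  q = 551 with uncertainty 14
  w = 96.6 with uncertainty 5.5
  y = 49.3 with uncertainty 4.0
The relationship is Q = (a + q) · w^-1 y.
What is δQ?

29.1

Let u = a + q = 558. δu = √(δa² + δq²) = √(0.0256 + 196) = 14.0, so δu/u = 0.0251.
Q is then a monomial in u, w, y:
δQ/Q = √((δu/u)² + (-1·δw/w)² + (1·δy/y)²) = √(0.000629 + 0.00324 + 0.00658) = 0.102
Q = 285, so δQ = 0.102 × 285 = 29.1.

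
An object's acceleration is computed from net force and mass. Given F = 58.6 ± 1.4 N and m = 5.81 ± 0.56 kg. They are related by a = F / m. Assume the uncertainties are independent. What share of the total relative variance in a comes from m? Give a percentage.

94.2%

(δa/a)² = (1·δF/F)² + (-1·δm/m)²
  F term: (1×0.0239)² = 0.000571
  m term: (-1×0.0964)² = 0.00929
Total = 0.00986. Share from m = 0.00929/0.00986 = 0.942.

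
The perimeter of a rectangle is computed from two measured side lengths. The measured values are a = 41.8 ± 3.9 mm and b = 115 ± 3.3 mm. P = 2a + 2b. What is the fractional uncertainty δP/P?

0.0326

Absolute uncertainties add in quadrature for a linear combination:
  (2·δa)² = 60.8;  (2·δb)² = 43.6
δP = √(104) = 10.2 mm
P = 314 mm, so δP/P = 10.2/314 = 0.0326.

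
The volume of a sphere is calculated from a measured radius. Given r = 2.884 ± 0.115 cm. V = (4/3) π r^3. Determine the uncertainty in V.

V ∝ r^3, so δV/V = |3| · δr/r = 3 × 0.0399 = 0.120.
V = 100.5 cm^3, so δV = 0.120 × 100.5 = 12.0 cm^3.

12.0 cm^3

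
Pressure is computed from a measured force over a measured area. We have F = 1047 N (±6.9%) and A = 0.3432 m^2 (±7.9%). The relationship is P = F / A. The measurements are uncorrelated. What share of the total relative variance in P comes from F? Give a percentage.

43.3%

(δP/P)² = (1·δF/F)² + (-1·δA/A)²
  F term: (1×0.0690)² = 0.00476
  A term: (-1×0.0790)² = 0.00624
Total = 0.0110. Share from F = 0.00476/0.0110 = 0.433.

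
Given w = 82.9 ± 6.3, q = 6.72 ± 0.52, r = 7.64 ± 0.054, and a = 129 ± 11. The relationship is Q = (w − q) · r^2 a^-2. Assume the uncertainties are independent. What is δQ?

Let u = w − q = 76.2. δu = √(δw² + δq²) = √(39.7 + 0.270) = 6.32, so δu/u = 0.0830.
Q is then a monomial in u, r, a:
δQ/Q = √((δu/u)² + (2·δr/r)² + (-2·δa/a)²) = √(0.00689 + 0.000200 + 0.0291) = 0.190
Q = 0.267, so δQ = 0.190 × 0.267 = 0.0508.

0.0508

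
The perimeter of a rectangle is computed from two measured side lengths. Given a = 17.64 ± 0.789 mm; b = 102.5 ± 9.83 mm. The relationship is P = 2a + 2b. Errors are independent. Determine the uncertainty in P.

19.7 mm

Absolute uncertainties add in quadrature for a linear combination:
  (2·δa)² = 2.49;  (2·δb)² = 387
δP = √(389) = 19.7 mm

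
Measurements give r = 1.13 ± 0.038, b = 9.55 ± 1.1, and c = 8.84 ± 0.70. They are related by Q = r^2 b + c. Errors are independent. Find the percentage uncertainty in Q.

Let p = r^2·b = 12.2. δp/p = √((2·δr/r)² + (1·δb/b)²) = √(0.00452 + 0.0133) = 0.133, so δp = 1.63.
Q = p + c: δQ = √(δp² + δc²) = √(2.65 + 0.490) = 1.77
Q = 21.0, so δQ/Q = 1.77/21.0 = 0.0842.

8.42%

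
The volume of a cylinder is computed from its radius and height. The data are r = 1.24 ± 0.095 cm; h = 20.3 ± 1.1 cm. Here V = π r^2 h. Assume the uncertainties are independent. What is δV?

For a monomial V ∝ r^2, h, fractional errors add in quadrature:
  (2·δr/r)² = (2×0.0766)² = 0.0235;  (1·δh/h)² = (1×0.0542)² = 0.00294
δV/V = √(0.0264) = 0.163
V = 98.1 cm^3, so δV = 0.163 × 98.1 = 15.9 cm^3.

15.9 cm^3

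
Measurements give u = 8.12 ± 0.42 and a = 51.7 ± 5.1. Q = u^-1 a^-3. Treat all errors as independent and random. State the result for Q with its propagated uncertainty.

(8.91 ± 2.68) × 10^-7

Each factor contributes (exponent × relative error)² to (δQ/Q)²:
  (-1·δu/u)² = (-1×0.0517)² = 0.00268;  (-3·δa/a)² = (-3×0.0986)² = 0.0876
δQ/Q = √(0.0903) = 0.300
Q = 8.91e-07, so δQ = 0.300 × 8.91e-07 = 2.68e-07.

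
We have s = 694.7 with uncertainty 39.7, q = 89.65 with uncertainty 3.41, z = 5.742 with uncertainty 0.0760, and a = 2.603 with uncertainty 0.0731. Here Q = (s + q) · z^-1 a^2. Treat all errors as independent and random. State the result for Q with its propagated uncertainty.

925.5 ± 71.2

Let u = s + q = 784.4. δu = √(δs² + δq²) = √(1580 + 11.6) = 39.8, so δu/u = 0.0508.
Q is then a monomial in u, z, a:
δQ/Q = √((δu/u)² + (-1·δz/z)² + (2·δa/a)²) = √(0.00258 + 0.000175 + 0.00315) = 0.0769
Q = 925.5, so δQ = 0.0769 × 925.5 = 71.2.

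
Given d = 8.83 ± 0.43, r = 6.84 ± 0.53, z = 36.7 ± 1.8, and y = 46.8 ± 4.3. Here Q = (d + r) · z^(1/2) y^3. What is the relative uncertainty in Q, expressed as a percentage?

Let u = d + r = 15.7. δu = √(δd² + δr²) = √(0.185 + 0.281) = 0.682, so δu/u = 0.0436.
Q is then a monomial in u, z, y:
δQ/Q = √((δu/u)² + (½·δz/z)² + (3·δy/y)²) = √(0.00190 + 0.000601 + 0.0760) = 0.280

28.0%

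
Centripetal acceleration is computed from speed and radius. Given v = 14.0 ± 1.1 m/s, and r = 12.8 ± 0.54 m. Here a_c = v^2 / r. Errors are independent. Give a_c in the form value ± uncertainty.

15.3 ± 2.49 m/s^2

For a monomial a_c ∝ v^2, r^-1, fractional errors add in quadrature:
  (2·δv/v)² = (2×0.0786)² = 0.0247;  (-1·δr/r)² = (-1×0.0422)² = 0.00178
δa_c/a_c = √(0.0265) = 0.163
a_c = 15.3 m/s^2, so δa_c = 0.163 × 15.3 = 2.49 m/s^2.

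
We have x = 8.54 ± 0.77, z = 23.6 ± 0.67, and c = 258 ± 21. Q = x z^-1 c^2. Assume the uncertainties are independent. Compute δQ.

4530

Each factor contributes (exponent × relative error)² to (δQ/Q)²:
  (1·δx/x)² = (1×0.0902)² = 0.00813;  (-1·δz/z)² = (-1×0.0284)² = 0.000806;  (2·δc/c)² = (2×0.0814)² = 0.0265
δQ/Q = √(0.0354) = 0.188
Q = 24100, so δQ = 0.188 × 24100 = 4530.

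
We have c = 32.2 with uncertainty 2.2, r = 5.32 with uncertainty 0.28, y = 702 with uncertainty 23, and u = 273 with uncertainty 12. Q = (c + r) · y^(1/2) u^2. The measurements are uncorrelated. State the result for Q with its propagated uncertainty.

(7.41 ± 0.794) × 10^7

Let w = c + r = 37.5. δw = √(δc² + δr²) = √(4.84 + 0.0784) = 2.22, so δw/w = 0.0591.
Q is then a monomial in w, y, u:
δQ/Q = √((δw/w)² + (½·δy/y)² + (2·δu/u)²) = √(0.00349 + 0.000268 + 0.00773) = 0.107
Q = 7.41e+07, so δQ = 0.107 × 7.41e+07 = 7.94e+06.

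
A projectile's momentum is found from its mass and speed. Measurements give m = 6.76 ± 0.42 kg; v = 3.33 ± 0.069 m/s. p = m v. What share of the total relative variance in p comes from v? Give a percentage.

10.0%

(δp/p)² = (1·δm/m)² + (1·δv/v)²
  m term: (1×0.0621)² = 0.00386
  v term: (1×0.0207)² = 0.000429
Total = 0.00429. Share from v = 0.000429/0.00429 = 0.100.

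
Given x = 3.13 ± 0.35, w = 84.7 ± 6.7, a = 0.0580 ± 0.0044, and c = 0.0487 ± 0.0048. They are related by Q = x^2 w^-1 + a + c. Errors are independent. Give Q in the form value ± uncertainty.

0.222 ± 0.0282

Let p = x^2·w^-1 = 0.116. δp/p = √((2·δx/x)² + (-1·δw/w)²) = √(0.0500 + 0.00626) = 0.237, so δp = 0.0274.
Q = p + a + c: δQ = √(δp² + δa² + δc²) = √(0.000753 + 1.94e-05 + 2.3e-05) = 0.0282
Q = 0.222.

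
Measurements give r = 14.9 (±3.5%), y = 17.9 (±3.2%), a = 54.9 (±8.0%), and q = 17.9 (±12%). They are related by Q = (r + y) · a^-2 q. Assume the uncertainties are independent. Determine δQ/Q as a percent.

Let u = r + y = 32.8. δu = √(δr² + δy²) = √(0.272 + 0.328) = 0.775, so δu/u = 0.0236.
Q is then a monomial in u, a, q:
δQ/Q = √((δu/u)² + (-2·δa/a)² + (1·δq/q)²) = √(0.000558 + 0.0256 + 0.0144) = 0.201

20.1%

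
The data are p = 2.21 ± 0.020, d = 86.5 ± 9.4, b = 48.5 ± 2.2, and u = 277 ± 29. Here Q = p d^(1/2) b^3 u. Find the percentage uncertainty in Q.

Each factor contributes (exponent × relative error)² to (δQ/Q)²:
  (1·δp/p)² = (1×0.00905)² = 8.19e-05;  (½·δd/d)² = (0.5×0.109)² = 0.00295;  (3·δb/b)² = (3×0.0454)² = 0.0185;  (1·δu/u)² = (1×0.105)² = 0.0110
δQ/Q = √(0.0325) = 0.180

18.0%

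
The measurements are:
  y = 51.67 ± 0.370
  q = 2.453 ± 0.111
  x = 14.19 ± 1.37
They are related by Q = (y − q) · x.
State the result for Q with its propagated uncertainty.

Let u = y − q = 49.22. δu = √(δy² + δq²) = √(0.137 + 0.0123) = 0.386, so δu/u = 0.00785.
Q is then a monomial in u, x:
δQ/Q = √((δu/u)² + (1·δx/x)²) = √(6.16e-05 + 0.00932) = 0.0969
Q = 698.4, so δQ = 0.0969 × 698.4 = 67.6.

698.4 ± 67.6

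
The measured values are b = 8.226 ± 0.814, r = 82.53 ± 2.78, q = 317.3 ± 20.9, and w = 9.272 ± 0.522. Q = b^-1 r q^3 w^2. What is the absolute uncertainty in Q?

6.9e+09

Relative error in a monomial: (δQ/Q)² = Σ (nᵢ · δxᵢ/xᵢ)².
  (-1·δb/b)² = (-1×0.0990)² = 0.00979;  (1·δr/r)² = (1×0.0337)² = 0.00113;  (3·δq/q)² = (3×0.0659)² = 0.0390;  (2·δw/w)² = (2×0.0563)² = 0.0127
δQ/Q = √(0.0627) = 0.250
Q = 2.755e+10, so δQ = 0.250 × 2.755e+10 = 6.9e+09.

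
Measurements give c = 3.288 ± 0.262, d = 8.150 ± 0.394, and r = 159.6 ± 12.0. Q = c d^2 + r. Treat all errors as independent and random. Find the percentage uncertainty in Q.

7.90%

Let p = c·d^2 = 218.4. δp/p = √((1·δc/c)² + (2·δd/d)²) = √(0.00635 + 0.00935) = 0.125, so δp = 27.4.
Q = p + r: δQ = √(δp² + δr²) = √(749 + 144) = 29.9
Q = 378.0, so δQ/Q = 29.9/378.0 = 0.0790.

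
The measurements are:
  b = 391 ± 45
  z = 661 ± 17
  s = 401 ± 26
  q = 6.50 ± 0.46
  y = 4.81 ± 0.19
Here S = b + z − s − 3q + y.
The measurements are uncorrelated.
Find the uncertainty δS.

54.7

S is a linear combination, so absolute uncertainties add in quadrature:
  (δb)² = 2020;  (δz)² = 289;  (δs)² = 676;  (3·δq)² = 1.90;  (δy)² = 0.0361
δS = √(2990) = 54.7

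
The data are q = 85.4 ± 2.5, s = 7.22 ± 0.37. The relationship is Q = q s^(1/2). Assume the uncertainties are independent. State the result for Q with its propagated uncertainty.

For a monomial Q ∝ q, s^(1/2), fractional errors add in quadrature:
  (1·δq/q)² = (1×0.0293)² = 0.000857;  (½·δs/s)² = (0.5×0.0512)² = 0.000657
δQ/Q = √(0.00151) = 0.0389
Q = 229, so δQ = 0.0389 × 229 = 8.93.

229 ± 8.93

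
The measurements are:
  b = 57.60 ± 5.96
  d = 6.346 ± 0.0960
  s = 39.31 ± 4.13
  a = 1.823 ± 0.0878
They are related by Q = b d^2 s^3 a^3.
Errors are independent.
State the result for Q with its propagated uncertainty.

Relative error in a monomial: (δQ/Q)² = Σ (nᵢ · δxᵢ/xᵢ)².
  (1·δb/b)² = (1×0.103)² = 0.0107;  (2·δd/d)² = (2×0.0151)² = 0.000915;  (3·δs/s)² = (3×0.105)² = 0.0993;  (3·δa/a)² = (3×0.0482)² = 0.0209
δQ/Q = √(0.132) = 0.363
Q = 8.537e+08, so δQ = 0.363 × 8.537e+08 = 3.1e+08.

(8.537 ± 3.10) × 10^8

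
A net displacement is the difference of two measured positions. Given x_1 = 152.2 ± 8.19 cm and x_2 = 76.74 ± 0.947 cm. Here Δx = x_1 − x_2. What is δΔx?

8.24 cm

Δx is a linear combination, so absolute uncertainties add in quadrature:
  (δx_1)² = 67.1;  (δx_2)² = 0.897
δΔx = √(68.0) = 8.24 cm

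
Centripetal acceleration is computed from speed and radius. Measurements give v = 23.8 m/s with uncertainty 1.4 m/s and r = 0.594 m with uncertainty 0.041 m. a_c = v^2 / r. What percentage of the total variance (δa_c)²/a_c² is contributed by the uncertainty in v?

74.4%

(δa_c/a_c)² = (2·δv/v)² + (-1·δr/r)²
  v term: (2×0.0588)² = 0.0138
  r term: (-1×0.0690)² = 0.00476
Total = 0.0186. Share from v = 0.0138/0.0186 = 0.744.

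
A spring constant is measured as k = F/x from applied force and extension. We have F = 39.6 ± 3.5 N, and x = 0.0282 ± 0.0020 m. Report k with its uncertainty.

Since k is a product/quotient, work with relative uncertainties:
  (1·δF/F)² = (1×0.0884)² = 0.00781;  (-1·δx/x)² = (-1×0.0709)² = 0.00503
δk/k = √(0.0128) = 0.113
k = 1400 N/m, so δk = 0.113 × 1400 = 159 N/m.

1400 ± 159 N/m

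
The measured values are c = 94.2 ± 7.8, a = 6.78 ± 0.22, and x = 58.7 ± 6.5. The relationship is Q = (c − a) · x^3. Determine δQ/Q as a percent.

34.4%

Let u = c − a = 87.4. δu = √(δc² + δa²) = √(60.8 + 0.0484) = 7.80, so δu/u = 0.0893.
Q is then a monomial in u, x:
δQ/Q = √((δu/u)² + (3·δx/x)²) = √(0.00797 + 0.110) = 0.344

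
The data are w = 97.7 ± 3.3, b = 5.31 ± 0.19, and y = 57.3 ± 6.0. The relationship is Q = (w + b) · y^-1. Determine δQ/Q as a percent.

11.0%

Let u = w + b = 103. δu = √(δw² + δb²) = √(10.9 + 0.0361) = 3.31, so δu/u = 0.0321.
Q is then a monomial in u, y:
δQ/Q = √((δu/u)² + (-1·δy/y)²) = √(0.00103 + 0.0110) = 0.110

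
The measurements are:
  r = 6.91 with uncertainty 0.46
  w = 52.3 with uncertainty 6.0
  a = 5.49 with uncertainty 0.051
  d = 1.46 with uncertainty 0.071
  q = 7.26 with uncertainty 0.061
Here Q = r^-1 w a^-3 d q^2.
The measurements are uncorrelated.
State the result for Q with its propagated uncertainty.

3.52 ± 0.510

Relative error in a monomial: (δQ/Q)² = Σ (nᵢ · δxᵢ/xᵢ)².
  (-1·δr/r)² = (-1×0.0666)² = 0.00443;  (1·δw/w)² = (1×0.115)² = 0.0132;  (-3·δa/a)² = (-3×0.00929)² = 0.000777;  (1·δd/d)² = (1×0.0486)² = 0.00236;  (2·δq/q)² = (2×0.00840)² = 0.000282
δQ/Q = √(0.0210) = 0.145
Q = 3.52, so δQ = 0.145 × 3.52 = 0.510.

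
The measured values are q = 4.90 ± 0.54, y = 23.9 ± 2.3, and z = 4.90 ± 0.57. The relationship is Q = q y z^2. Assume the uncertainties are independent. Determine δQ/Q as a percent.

27.5%

Q is a product of powers, so relative uncertainties combine in quadrature:
  (1·δq/q)² = (1×0.110)² = 0.0121;  (1·δy/y)² = (1×0.0962)² = 0.00926;  (2·δz/z)² = (2×0.116)² = 0.0541
δQ/Q = √(0.0755) = 0.275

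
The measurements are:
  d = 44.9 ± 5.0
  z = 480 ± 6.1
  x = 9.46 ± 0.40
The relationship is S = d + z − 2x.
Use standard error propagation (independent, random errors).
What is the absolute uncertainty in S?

Sums and differences: (δS)² = Σ (cᵢ δxᵢ)².
  (δd)² = 25.0;  (δz)² = 37.2;  (2·δx)² = 0.640
δS = √(62.8) = 7.93

7.93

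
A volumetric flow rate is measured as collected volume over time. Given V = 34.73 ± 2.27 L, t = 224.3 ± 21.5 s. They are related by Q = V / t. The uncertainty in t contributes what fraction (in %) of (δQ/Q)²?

(δQ/Q)² = (1·δV/V)² + (-1·δt/t)²
  V term: (1×0.0654)² = 0.00427
  t term: (-1×0.0959)² = 0.00919
Total = 0.0135. Share from t = 0.00919/0.0135 = 0.683.

68.3%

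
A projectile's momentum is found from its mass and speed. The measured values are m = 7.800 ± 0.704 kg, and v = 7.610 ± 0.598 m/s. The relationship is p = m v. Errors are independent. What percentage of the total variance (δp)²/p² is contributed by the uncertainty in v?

(δp/p)² = (1·δm/m)² + (1·δv/v)²
  m term: (1×0.0903)² = 0.00815
  v term: (1×0.0786)² = 0.00617
Total = 0.0143. Share from v = 0.00617/0.0143 = 0.431.

43.1%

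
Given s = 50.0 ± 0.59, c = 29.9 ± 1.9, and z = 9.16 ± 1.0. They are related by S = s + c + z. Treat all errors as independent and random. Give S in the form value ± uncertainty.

S is a linear combination, so absolute uncertainties add in quadrature:
  (δs)² = 0.348;  (δc)² = 3.61;  (δz)² = 1.00
δS = √(4.96) = 2.23
S = 89.1.

89.1 ± 2.23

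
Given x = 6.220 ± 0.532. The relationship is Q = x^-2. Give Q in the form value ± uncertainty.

Q ∝ x^-2, so δQ/Q = |-2| · δx/x = 2 × 0.0855 = 0.171.
Q = 0.02585, so δQ = 0.171 × 0.02585 = 0.00442.

0.02585 ± 0.00442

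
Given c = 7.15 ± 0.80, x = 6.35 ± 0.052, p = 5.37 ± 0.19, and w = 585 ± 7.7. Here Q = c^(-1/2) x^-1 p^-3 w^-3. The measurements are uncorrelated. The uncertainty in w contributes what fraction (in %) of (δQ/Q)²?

9.73%

(δQ/Q)² = (−½·δc/c)² + (-1·δx/x)² + (-3·δp/p)² + (-3·δw/w)²
  c term: (-0.5×0.112)² = 0.00313
  x term: (-1×0.00819)² = 6.71e-05
  p term: (-3×0.0354)² = 0.0113
  w term: (-3×0.0132)² = 0.00156
Total = 0.0160. Share from w = 0.00156/0.0160 = 0.0973.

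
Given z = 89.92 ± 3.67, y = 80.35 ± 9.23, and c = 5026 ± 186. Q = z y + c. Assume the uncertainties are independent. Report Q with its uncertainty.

Let p = z·y = 7225. δp/p = √((1·δz/z)² + (1·δy/y)²) = √(0.00167 + 0.0132) = 0.122, so δp = 881.
Q = p + c: δQ = √(δp² + δc²) = √(7.76e+05 + 34600) = 900
Q = 12250.

12250 ± 900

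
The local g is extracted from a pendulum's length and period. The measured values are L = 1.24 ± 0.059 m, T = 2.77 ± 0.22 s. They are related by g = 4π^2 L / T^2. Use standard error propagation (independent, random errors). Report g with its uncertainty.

Since g is a product/quotient, work with relative uncertainties:
  (1·δL/L)² = (1×0.0476)² = 0.00226;  (-2·δT/T)² = (-2×0.0794)² = 0.0252
δg/g = √(0.0275) = 0.166
g = 6.38 m/s^2, so δg = 0.166 × 6.38 = 1.06 m/s^2.

6.38 ± 1.06 m/s^2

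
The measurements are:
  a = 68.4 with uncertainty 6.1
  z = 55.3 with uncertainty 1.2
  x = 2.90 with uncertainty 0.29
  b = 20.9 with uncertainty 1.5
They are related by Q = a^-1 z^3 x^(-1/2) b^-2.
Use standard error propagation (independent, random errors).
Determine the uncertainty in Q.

For a monomial Q ∝ a^-1, z^3, x^(-1/2), b^-2, fractional errors add in quadrature:
  (-1·δa/a)² = (-1×0.0892)² = 0.00795;  (3·δz/z)² = (3×0.0217)² = 0.00424;  (−½·δx/x)² = (-0.5×0.100)² = 0.00250;  (-2·δb/b)² = (-2×0.0718)² = 0.0206
δQ/Q = √(0.0353) = 0.188
Q = 3.32, so δQ = 0.188 × 3.32 = 0.624.

0.624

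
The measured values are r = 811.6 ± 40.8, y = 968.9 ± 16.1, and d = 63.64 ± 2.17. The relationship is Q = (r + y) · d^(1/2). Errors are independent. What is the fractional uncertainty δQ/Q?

Let u = r + y = 1780. δu = √(δr² + δy²) = √(1660 + 259) = 43.9, so δu/u = 0.0246.
Q is then a monomial in u, d:
δQ/Q = √((δu/u)² + (½·δd/d)²) = √(0.000607 + 0.000291) = 0.0300

0.0300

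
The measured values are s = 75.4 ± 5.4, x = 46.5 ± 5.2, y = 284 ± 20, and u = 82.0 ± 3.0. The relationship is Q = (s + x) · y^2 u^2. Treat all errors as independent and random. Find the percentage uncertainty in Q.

17.0%

Let w = s + x = 122. δw = √(δs² + δx²) = √(29.2 + 27.0) = 7.50, so δw/w = 0.0615.
Q is then a monomial in w, y, u:
δQ/Q = √((δw/w)² + (2·δy/y)² + (2·δu/u)²) = √(0.00378 + 0.0198 + 0.00535) = 0.170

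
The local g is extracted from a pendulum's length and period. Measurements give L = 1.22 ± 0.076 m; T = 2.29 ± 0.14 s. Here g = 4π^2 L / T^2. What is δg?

1.26 m/s^2

Relative error in a monomial: (δg/g)² = Σ (nᵢ · δxᵢ/xᵢ)².
  (1·δL/L)² = (1×0.0623)² = 0.00388;  (-2·δT/T)² = (-2×0.0611)² = 0.0150
δg/g = √(0.0188) = 0.137
g = 9.18 m/s^2, so δg = 0.137 × 9.18 = 1.26 m/s^2.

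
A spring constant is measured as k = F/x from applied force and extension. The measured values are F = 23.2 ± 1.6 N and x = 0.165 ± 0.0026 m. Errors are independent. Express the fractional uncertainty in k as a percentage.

For a monomial k ∝ F, x^-1, fractional errors add in quadrature:
  (1·δF/F)² = (1×0.0690)² = 0.00476;  (-1·δx/x)² = (-1×0.0158)² = 0.000248
δk/k = √(0.00500) = 0.0707

7.07%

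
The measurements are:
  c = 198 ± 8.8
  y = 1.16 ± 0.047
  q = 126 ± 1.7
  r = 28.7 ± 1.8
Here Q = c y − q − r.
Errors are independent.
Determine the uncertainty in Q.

14.0

Let p = c·y = 230. δp/p = √((1·δc/c)² + (1·δy/y)²) = √(0.00198 + 0.00164) = 0.0601, so δp = 13.8.
Q = p − q − r: δQ = √(δp² + δq² + δr²) = √(191 + 2.89 + 3.24) = 14.0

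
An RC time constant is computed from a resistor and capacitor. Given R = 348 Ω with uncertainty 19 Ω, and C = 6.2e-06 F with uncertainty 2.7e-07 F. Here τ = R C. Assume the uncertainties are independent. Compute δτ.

τ is a product of powers, so relative uncertainties combine in quadrature:
  (1·δR/R)² = (1×0.0546)² = 0.00298;  (1·δC/C)² = (1×0.0435)² = 0.00190
δτ/τ = √(0.00488) = 0.0698
τ = 0.00216 s, so δτ = 0.0698 × 0.00216 = 0.000151 s.

0.000151 s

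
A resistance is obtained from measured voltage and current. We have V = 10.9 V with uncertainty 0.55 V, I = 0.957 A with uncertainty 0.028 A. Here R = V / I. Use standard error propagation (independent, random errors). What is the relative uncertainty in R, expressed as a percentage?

Products/powers → add relative errors in quadrature, weighted by exponent:
  (1·δV/V)² = (1×0.0505)² = 0.00255;  (-1·δI/I)² = (-1×0.0293)² = 0.000856
δR/R = √(0.00340) = 0.0583

5.83%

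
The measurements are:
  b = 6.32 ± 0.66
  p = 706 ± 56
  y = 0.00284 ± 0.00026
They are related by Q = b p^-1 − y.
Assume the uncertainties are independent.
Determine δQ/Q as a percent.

Let w = b·p^-1 = 0.00895. δw/w = √((1·δb/b)² + (-1·δp/p)²) = √(0.0109 + 0.00629) = 0.131, so δw = 0.00117.
Q = w − y: δQ = √(δw² + δy²) = √(1.38e-06 + 6.76e-08) = 0.00120
Q = 0.00611, so δQ/Q = 0.00120/0.00611 = 0.197.

19.7%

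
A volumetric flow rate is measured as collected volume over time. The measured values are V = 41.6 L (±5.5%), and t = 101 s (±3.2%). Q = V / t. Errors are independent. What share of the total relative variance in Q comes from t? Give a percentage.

25.3%

(δQ/Q)² = (1·δV/V)² + (-1·δt/t)²
  V term: (1×0.0550)² = 0.00303
  t term: (-1×0.0320)² = 0.00102
Total = 0.00405. Share from t = 0.00102/0.00405 = 0.253.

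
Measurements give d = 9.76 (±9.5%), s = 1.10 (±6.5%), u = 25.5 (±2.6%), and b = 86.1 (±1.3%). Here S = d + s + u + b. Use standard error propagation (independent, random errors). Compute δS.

1.60

Each term contributes (cᵢ δxᵢ)² to (δS)²:
  (δd)² = 0.860;  (δs)² = 0.00511;  (δu)² = 0.440;  (δb)² = 1.25
δS = √(2.56) = 1.60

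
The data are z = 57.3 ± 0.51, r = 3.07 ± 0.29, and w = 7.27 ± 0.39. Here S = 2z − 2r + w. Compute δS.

1.24

S is a linear combination, so absolute uncertainties add in quadrature:
  (2·δz)² = 1.04;  (2·δr)² = 0.336;  (δw)² = 0.152
δS = √(1.53) = 1.24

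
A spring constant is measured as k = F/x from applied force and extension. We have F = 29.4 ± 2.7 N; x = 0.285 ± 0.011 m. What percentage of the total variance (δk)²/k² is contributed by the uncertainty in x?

15.0%

(δk/k)² = (1·δF/F)² + (-1·δx/x)²
  F term: (1×0.0918)² = 0.00843
  x term: (-1×0.0386)² = 0.00149
Total = 0.00992. Share from x = 0.00149/0.00992 = 0.150.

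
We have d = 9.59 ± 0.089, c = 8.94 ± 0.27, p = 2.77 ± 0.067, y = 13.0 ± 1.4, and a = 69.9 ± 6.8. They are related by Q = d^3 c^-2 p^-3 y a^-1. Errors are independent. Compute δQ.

For a monomial Q ∝ d^3, c^-2, p^-3, y, a^-1, fractional errors add in quadrature:
  (3·δd/d)² = (3×0.00928)² = 0.000775;  (-2·δc/c)² = (-2×0.0302)² = 0.00365;  (-3·δp/p)² = (-3×0.0242)² = 0.00527;  (1·δy/y)² = (1×0.108)² = 0.0116;  (-1·δa/a)² = (-1×0.0973)² = 0.00946
δQ/Q = √(0.0308) = 0.175
Q = 0.0966, so δQ = 0.175 × 0.0966 = 0.0169.

0.0169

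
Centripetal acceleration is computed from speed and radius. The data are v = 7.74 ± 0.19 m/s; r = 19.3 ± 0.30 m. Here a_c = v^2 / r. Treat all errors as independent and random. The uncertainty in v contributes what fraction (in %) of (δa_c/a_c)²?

(δa_c/a_c)² = (2·δv/v)² + (-1·δr/r)²
  v term: (2×0.0245)² = 0.00241
  r term: (-1×0.0155)² = 0.000242
Total = 0.00265. Share from v = 0.00241/0.00265 = 0.909.

90.9%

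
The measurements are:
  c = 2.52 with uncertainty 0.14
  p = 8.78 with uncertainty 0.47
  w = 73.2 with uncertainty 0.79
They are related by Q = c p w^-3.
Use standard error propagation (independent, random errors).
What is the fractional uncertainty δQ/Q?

For a monomial Q ∝ c, p, w^-3, fractional errors add in quadrature:
  (1·δc/c)² = (1×0.0556)² = 0.00309;  (1·δp/p)² = (1×0.0535)² = 0.00287;  (-3·δw/w)² = (-3×0.0108)² = 0.00105
δQ/Q = √(0.00700) = 0.0837

0.0837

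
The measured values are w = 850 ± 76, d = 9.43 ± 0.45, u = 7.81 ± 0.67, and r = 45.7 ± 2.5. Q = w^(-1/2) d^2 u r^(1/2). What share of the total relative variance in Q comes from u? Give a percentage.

38.3%

(δQ/Q)² = (−½·δw/w)² + (2·δd/d)² + (1·δu/u)² + (½·δr/r)²
  w term: (-0.5×0.0894)² = 0.00200
  d term: (2×0.0477)² = 0.00911
  u term: (1×0.0858)² = 0.00736
  r term: (0.5×0.0547)² = 0.000748
Total = 0.0192. Share from u = 0.00736/0.0192 = 0.383.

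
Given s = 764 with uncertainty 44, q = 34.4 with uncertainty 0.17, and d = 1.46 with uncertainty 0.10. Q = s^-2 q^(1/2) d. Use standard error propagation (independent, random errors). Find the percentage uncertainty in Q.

13.4%

Q is a product of powers, so relative uncertainties combine in quadrature:
  (-2·δs/s)² = (-2×0.0576)² = 0.0133;  (½·δq/q)² = (0.5×0.00494)² = 6.11e-06;  (1·δd/d)² = (1×0.0685)² = 0.00469
δQ/Q = √(0.0180) = 0.134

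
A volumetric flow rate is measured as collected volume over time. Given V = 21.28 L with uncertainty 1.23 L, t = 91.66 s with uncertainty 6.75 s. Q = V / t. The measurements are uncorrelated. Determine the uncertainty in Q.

0.0217 L/s

Since Q is a product/quotient, work with relative uncertainties:
  (1·δV/V)² = (1×0.0578)² = 0.00334;  (-1·δt/t)² = (-1×0.0736)² = 0.00542
δQ/Q = √(0.00876) = 0.0936
Q = 0.2322 L/s, so δQ = 0.0936 × 0.2322 = 0.0217 L/s.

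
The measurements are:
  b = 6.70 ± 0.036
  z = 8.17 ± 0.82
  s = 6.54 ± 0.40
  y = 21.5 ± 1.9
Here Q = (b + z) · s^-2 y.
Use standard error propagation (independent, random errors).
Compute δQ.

1.20

Let u = b + z = 14.9. δu = √(δb² + δz²) = √(0.00130 + 0.672) = 0.821, so δu/u = 0.0552.
Q is then a monomial in u, s, y:
δQ/Q = √((δu/u)² + (-2·δs/s)² + (1·δy/y)²) = √(0.00305 + 0.0150 + 0.00781) = 0.161
Q = 7.47, so δQ = 0.161 × 7.47 = 1.20.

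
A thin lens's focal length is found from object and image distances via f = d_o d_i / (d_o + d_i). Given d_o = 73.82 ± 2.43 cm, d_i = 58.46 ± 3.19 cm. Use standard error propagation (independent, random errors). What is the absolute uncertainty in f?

∂f/∂d_o = (d_i/(d_o+d_i))² = 0.195;  ∂f/∂d_i = (d_o/(d_o+d_i))² = 0.311
δf = √((∂f/∂d_o · δd_o)² + (∂f/∂d_i · δd_i)²) = √(0.225 + 0.987) = 1.10 cm

1.10 cm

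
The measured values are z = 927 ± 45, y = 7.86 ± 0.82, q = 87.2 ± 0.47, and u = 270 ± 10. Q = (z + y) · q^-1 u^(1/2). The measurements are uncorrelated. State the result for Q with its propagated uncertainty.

176 ± 9.14

Let w = z + y = 935. δw = √(δz² + δy²) = √(2020 + 0.672) = 45.0, so δw/w = 0.0481.
Q is then a monomial in w, q, u:
δQ/Q = √((δw/w)² + (-1·δq/q)² + (½·δu/u)²) = √(0.00232 + 2.91e-05 + 0.000343) = 0.0519
Q = 176, so δQ = 0.0519 × 176 = 9.14.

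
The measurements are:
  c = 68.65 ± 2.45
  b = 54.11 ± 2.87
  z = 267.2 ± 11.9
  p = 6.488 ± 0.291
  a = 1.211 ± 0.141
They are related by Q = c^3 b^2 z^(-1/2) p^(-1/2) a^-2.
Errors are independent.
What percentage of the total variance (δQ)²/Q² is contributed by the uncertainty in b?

14.4%

(δQ/Q)² = (3·δc/c)² + (2·δb/b)² + (−½·δz/z)² + (−½·δp/p)² + (-2·δa/a)²
  c term: (3×0.0357)² = 0.0115
  b term: (2×0.0530)² = 0.0113
  z term: (-0.5×0.0445)² = 0.000496
  p term: (-0.5×0.0449)² = 0.000503
  a term: (-2×0.116)² = 0.0542
Total = 0.0779. Share from b = 0.0113/0.0779 = 0.144.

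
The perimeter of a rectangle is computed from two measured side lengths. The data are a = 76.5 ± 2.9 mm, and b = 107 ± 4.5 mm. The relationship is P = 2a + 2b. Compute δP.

For a sum/difference, combine absolute errors in quadrature:
  (2·δa)² = 33.6;  (2·δb)² = 81.0
δP = √(115) = 10.7 mm

10.7 mm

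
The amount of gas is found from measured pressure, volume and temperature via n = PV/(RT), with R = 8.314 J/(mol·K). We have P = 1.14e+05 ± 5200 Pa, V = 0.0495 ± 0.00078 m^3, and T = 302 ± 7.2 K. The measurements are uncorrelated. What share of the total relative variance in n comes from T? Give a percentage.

(δn/n)² = (1·δP/P)² + (1·δV/V)² + (-1·δT/T)²
  P term: (1×0.0456)² = 0.00208
  V term: (1×0.0158)² = 0.000248
  T term: (-1×0.0238)² = 0.000568
Total = 0.00290. Share from T = 0.000568/0.00290 = 0.196.

19.6%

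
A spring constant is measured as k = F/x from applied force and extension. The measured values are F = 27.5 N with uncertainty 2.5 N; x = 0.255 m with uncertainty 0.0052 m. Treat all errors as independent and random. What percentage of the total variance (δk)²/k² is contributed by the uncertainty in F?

95.2%

(δk/k)² = (1·δF/F)² + (-1·δx/x)²
  F term: (1×0.0909)² = 0.00826
  x term: (-1×0.0204)² = 0.000416
Total = 0.00868. Share from F = 0.00826/0.00868 = 0.952.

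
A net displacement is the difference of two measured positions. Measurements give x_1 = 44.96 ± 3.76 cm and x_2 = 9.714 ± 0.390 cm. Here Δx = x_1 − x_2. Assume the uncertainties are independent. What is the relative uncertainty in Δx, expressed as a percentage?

For a sum/difference, combine absolute errors in quadrature:
  (δx_1)² = 14.1;  (δx_2)² = 0.152
δΔx = √(14.3) = 3.78 cm
Δx = 35.25 cm, so δΔx/Δx = 3.78/35.25 = 0.107.

10.7%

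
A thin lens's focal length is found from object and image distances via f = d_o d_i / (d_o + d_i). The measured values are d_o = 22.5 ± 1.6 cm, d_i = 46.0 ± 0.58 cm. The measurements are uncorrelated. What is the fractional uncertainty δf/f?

0.0479

∂f/∂d_o = (d_i/(d_o+d_i))² = 0.451;  ∂f/∂d_i = (d_o/(d_o+d_i))² = 0.108
δf = √((∂f/∂d_o · δd_o)² + (∂f/∂d_i · δd_i)²) = √(0.521 + 0.00392) = 0.724 cm
f = 15.1 cm, so δf/f = 0.724/15.1 = 0.0479.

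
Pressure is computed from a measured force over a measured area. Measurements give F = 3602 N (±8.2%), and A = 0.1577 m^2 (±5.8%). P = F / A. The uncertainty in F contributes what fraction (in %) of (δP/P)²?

66.7%

(δP/P)² = (1·δF/F)² + (-1·δA/A)²
  F term: (1×0.0820)² = 0.00672
  A term: (-1×0.0580)² = 0.00336
Total = 0.0101. Share from F = 0.00672/0.0101 = 0.667.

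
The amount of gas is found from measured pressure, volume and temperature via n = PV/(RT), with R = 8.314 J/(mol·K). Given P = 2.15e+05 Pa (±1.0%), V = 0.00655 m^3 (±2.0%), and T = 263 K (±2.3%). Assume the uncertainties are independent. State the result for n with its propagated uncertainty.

Each factor contributes (exponent × relative error)² to (δn/n)²:
  (1·δP/P)² = (1×0.0100)² = 0.000100;  (1·δV/V)² = (1×0.0200)² = 0.000400;  (-1·δT/T)² = (-1×0.0230)² = 0.000529
δn/n = √(0.00103) = 0.0321
n = 0.644 mol, so δn = 0.0321 × 0.644 = 0.0207 mol.

0.644 ± 0.0207 mol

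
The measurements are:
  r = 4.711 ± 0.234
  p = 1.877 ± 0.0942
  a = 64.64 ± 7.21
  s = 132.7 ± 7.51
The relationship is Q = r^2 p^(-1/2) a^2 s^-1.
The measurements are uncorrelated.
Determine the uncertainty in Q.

128

Products/powers → add relative errors in quadrature, weighted by exponent:
  (2·δr/r)² = (2×0.0497)² = 0.00987;  (−½·δp/p)² = (-0.5×0.0502)² = 0.000630;  (2·δa/a)² = (2×0.112)² = 0.0498;  (-1·δs/s)² = (-1×0.0566)² = 0.00320
δQ/Q = √(0.0635) = 0.252
Q = 510.1, so δQ = 0.252 × 510.1 = 128.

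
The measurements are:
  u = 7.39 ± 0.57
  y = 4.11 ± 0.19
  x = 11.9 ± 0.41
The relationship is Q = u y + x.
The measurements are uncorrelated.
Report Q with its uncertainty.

Let p = u·y = 30.4. δp/p = √((1·δu/u)² + (1·δy/y)²) = √(0.00595 + 0.00214) = 0.0899, so δp = 2.73.
Q = p + x: δQ = √(δp² + δx²) = √(7.46 + 0.168) = 2.76
Q = 42.3.

42.3 ± 2.76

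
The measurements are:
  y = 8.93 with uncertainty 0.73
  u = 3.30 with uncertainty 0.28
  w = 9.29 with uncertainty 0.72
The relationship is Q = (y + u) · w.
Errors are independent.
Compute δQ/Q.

0.100

Let h = y + u = 12.2. δh = √(δy² + δu²) = √(0.533 + 0.0784) = 0.782, so δh/h = 0.0639.
Q is then a monomial in h, w:
δQ/Q = √((δh/h)² + (1·δw/w)²) = √(0.00409 + 0.00601) = 0.100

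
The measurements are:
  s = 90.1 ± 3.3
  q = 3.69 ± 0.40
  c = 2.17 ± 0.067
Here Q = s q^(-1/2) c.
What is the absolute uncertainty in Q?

Products/powers → add relative errors in quadrature, weighted by exponent:
  (1·δs/s)² = (1×0.0366)² = 0.00134;  (−½·δq/q)² = (-0.5×0.108)² = 0.00294;  (1·δc/c)² = (1×0.0309)² = 0.000953
δQ/Q = √(0.00523) = 0.0723
Q = 102, so δQ = 0.0723 × 102 = 7.36.

7.36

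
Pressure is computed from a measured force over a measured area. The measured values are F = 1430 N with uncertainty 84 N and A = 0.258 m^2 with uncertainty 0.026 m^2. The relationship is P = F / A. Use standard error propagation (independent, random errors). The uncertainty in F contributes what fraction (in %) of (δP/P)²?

25.4%

(δP/P)² = (1·δF/F)² + (-1·δA/A)²
  F term: (1×0.0587)² = 0.00345
  A term: (-1×0.101)² = 0.0102
Total = 0.0136. Share from F = 0.00345/0.0136 = 0.254.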